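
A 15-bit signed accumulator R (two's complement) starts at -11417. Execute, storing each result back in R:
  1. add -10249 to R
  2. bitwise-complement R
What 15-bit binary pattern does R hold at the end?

101010010100001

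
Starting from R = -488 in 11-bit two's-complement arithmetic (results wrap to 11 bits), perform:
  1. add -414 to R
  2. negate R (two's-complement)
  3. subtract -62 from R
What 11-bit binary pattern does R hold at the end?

01111000100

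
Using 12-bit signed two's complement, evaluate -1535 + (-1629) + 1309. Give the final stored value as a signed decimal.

-1535 + (-1629) = -3164 → wraps to 932 (001110100100)
932 + 1309 = 2241 → wraps to -1855 (100011000001)

-1855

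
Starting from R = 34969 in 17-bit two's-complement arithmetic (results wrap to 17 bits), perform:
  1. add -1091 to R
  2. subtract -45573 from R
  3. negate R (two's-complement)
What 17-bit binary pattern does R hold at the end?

Start: R = 34969 = 01000100010011001.
R = 34969 + (-1091) = 33878 = 01000010001010110
R = 33878 − (-45573) = 79451; wraps to -51621 = 10011011001011011
R = −(-51621) = 51621 = 01100100110100101

01100100110100101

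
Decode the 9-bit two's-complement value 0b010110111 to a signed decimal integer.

183

MSB is 0, so the value is non-negative: 010110111 = 183.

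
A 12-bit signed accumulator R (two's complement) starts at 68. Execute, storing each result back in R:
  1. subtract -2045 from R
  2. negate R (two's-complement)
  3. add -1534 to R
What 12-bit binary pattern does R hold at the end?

Start: R = 68 = 000001000100.
R = 68 − (-2045) = 2113; wraps to -1983 = 100001000001
R = −(-1983) = 1983 = 011110111111
R = 1983 + (-1534) = 449 = 000111000001

000111000001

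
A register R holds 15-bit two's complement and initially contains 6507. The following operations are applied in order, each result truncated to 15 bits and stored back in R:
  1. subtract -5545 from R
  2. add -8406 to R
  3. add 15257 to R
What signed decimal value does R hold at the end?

-13865

Start: R = 6507 = 001100101101011.
R = 6507 − (-5545) = 12052 = 010111100010100
R = 12052 + (-8406) = 3646 = 000111000111110
R = 3646 + 15257 = 18903; wraps to -13865 = 100100111010111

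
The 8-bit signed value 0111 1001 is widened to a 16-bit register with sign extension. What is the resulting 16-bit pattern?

MSB of 01111001 is 0; replicate it into the new high bits.
00000000|01111001 → 0000000001111001 (still 121).

0000000001111001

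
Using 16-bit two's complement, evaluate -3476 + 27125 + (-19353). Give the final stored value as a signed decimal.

-3476 + 27125 = 23649 (0101110001100001)
23649 + (-19353) = 4296 (0001000011001000)

4296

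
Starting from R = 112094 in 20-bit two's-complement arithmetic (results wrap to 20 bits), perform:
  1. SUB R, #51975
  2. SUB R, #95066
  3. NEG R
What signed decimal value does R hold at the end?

34947

Start: R = 112094 = 00011011010111011110.
R = 112094 − 51975 = 60119 = 00001110101011010111
R = 60119 − 95066 = -34947 = 11110111011101111101
R = −(-34947) = 34947 = 00001000100010000011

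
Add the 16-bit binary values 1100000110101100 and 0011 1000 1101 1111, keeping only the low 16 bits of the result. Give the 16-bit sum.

1111101010001011

  1100000110101100
+ 0011100011011111
= 1111101010001011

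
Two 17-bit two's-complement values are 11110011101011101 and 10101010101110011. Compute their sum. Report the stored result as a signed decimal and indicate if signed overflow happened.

11110011101011101 = -6307 (signed)
10101010101110011 = -43661 (signed)
  11110011101011101
+ 10101010101110011
= 10011110011010000  (discard carry-out 1)
Result 10011110011010000: MSB = 1 → 81104 − 131072 = -49968.
Both addends are negative and so is the stored result: no signed overflow.

-49968; no overflow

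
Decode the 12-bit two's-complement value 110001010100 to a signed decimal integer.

-940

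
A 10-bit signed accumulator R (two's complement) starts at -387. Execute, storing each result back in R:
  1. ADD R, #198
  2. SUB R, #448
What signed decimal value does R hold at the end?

Start: R = -387 = 1001111101.
R = -387 + 198 = -189 = 1101000011
R = -189 − 448 = -637; wraps to 387 = 0110000011

387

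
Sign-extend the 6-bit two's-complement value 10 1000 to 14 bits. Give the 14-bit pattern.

MSB of 101000 is 1; replicate it into the new high bits.
11111111|101000 → 11111111101000 (still -24).

11111111101000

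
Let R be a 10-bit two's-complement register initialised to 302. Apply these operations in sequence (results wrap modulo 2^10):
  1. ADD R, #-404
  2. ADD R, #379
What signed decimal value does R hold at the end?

Start: R = 302 = 0100101110.
R = 302 + (-404) = -102 = 1110011010
R = -102 + 379 = 277 = 0100010101

277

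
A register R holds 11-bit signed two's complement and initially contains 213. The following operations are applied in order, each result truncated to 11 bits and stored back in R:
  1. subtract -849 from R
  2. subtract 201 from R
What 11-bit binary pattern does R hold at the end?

Start: R = 213 = 00011010101.
R = 213 − (-849) = 1062; wraps to -986 = 10000100110
R = -986 − 201 = -1187; wraps to 861 = 01101011101

01101011101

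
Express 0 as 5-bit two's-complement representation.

00000

0 is non-negative, so write it directly in 5 bits: 00000.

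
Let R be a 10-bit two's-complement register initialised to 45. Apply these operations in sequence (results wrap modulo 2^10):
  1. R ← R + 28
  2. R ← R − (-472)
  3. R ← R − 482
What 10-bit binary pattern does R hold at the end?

0000111111

Start: R = 45 = 0000101101.
R = 45 + 28 = 73 = 0001001001
R = 73 − (-472) = 545; wraps to -479 = 1000100001
R = -479 − 482 = -961; wraps to 63 = 0000111111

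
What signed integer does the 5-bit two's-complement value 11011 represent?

MSB is 1, so the value is negative.
Invert: 00100. Add 1: 00101 = 5. So the value is −5.

-5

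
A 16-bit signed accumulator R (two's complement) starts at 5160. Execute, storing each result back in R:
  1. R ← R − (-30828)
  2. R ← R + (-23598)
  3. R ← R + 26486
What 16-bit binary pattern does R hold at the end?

1001011111011100

Start: R = 5160 = 0001010000101000.
R = 5160 − (-30828) = 35988; wraps to -29548 = 1000110010010100
R = -29548 + (-23598) = -53146; wraps to 12390 = 0011000001100110
R = 12390 + 26486 = 38876; wraps to -26660 = 1001011111011100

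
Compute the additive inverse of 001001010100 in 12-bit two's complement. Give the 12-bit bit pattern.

110110101100

Invert: 110110101011. Add 1: 110110101100.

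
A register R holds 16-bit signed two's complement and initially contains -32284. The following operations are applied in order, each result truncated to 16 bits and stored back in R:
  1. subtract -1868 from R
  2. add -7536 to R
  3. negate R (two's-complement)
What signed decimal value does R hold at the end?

Start: R = -32284 = 1000000111100100.
R = -32284 − (-1868) = -30416 = 1000100100110000
R = -30416 + (-7536) = -37952; wraps to 27584 = 0110101111000000
R = −(27584) = -27584 = 1001010001000000

-27584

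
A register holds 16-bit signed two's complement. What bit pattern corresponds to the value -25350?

1001110011111010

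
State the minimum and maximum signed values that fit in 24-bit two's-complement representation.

Minimum: −2^23 = -8388608.
Maximum: 2^23 − 1 = 8388607.

min = -8388608, max = 8388607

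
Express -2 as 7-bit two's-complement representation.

1111110

|-2| = 2 = 0000010 in 7 bits.
Invert the bits: 1111101. Add 1: 1111110.
Check: 1111110 reads as 126 − 128 = -2.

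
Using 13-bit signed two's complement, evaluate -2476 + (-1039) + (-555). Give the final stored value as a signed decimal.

-4070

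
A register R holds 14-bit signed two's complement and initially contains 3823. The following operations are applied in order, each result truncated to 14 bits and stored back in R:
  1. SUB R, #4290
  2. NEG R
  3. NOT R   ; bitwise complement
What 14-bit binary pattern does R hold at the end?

11111000101100

Start: R = 3823 = 00111011101111.
R = 3823 − 4290 = -467 = 11111000101101
R = −(-467) = 467 = 00000111010011
R = NOT 00000111010011 = 11111000101100 = -468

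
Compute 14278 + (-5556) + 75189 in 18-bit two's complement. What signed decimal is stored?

14278 + (-5556) = 8722 (000010001000010010)
8722 + 75189 = 83911 (010100011111000111)

83911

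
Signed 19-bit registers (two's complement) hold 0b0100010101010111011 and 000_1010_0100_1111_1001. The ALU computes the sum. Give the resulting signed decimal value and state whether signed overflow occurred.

0b0100010101010111011 → 0100010101010111011 = 142011 (signed)
000_1010_0100_1111_1001 → 0001010010011111001 = 42233 (signed)
  0100010101010111011
+ 0001010010011111001
= 0101100111110110100
Result 0101100111110110100: MSB = 0 → value 184244.
Both addends are non-negative and so is the stored result: no signed overflow.

184244; no overflow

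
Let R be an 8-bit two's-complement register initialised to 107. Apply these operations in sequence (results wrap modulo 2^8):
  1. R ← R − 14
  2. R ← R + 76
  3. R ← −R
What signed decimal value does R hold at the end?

Start: R = 107 = 01101011.
R = 107 − 14 = 93 = 01011101
R = 93 + 76 = 169; wraps to -87 = 10101001
R = −(-87) = 87 = 01010111

87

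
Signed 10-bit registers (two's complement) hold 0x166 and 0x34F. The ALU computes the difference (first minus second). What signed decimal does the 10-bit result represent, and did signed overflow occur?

-489; overflow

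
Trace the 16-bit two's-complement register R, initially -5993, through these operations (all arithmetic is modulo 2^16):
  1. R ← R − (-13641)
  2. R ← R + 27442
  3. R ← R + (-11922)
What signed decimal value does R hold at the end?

Start: R = -5993 = 1110100010010111.
R = -5993 − (-13641) = 7648 = 0001110111100000
R = 7648 + 27442 = 35090; wraps to -30446 = 1000100100010010
R = -30446 + (-11922) = -42368; wraps to 23168 = 0101101010000000

23168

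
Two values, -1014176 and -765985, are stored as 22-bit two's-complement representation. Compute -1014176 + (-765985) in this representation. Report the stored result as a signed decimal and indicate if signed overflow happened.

-1780161; no overflow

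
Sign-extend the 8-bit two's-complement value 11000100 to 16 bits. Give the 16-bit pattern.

1111111111000100

MSB of 11000100 is 1; replicate it into the new high bits.
11111111|11000100 → 1111111111000100 (still -60).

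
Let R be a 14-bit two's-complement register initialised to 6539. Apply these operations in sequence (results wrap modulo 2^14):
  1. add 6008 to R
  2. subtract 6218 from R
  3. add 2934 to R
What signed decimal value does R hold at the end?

-7121

Start: R = 6539 = 01100110001011.
R = 6539 + 6008 = 12547; wraps to -3837 = 11000100000011
R = -3837 − 6218 = -10055; wraps to 6329 = 01100010111001
R = 6329 + 2934 = 9263; wraps to -7121 = 10010000101111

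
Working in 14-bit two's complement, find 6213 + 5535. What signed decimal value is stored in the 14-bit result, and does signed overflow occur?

-4636; overflow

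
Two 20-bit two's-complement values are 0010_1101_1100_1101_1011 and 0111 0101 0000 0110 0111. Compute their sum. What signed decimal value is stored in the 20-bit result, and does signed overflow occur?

-381630; overflow

0010_1101_1100_1101_1011 → 00101101110011011011 = 187611 (signed)
0111 0101 0000 0110 0111 → 01110101000001100111 = 479335 (signed)
  00101101110011011011
+ 01110101000001100111
= 10100010110101000010
Result 10100010110101000010: MSB = 1 → 666946 − 1048576 = -381630.
Both addends are non-negative but the stored result is negative: signed overflow. The true value 187611 + 479335 = 666946 lies outside [-524288, 524287].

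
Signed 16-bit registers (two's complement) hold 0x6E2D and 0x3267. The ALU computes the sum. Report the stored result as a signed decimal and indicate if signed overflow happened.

-24428; overflow

0x6E2D = 0110111000101101 = 28205 (signed)
0x3267 = 0011001001100111 = 12903 (signed)
  0110111000101101
+ 0011001001100111
= 1010000010010100
Result 1010000010010100: MSB = 1 → 41108 − 65536 = -24428.
Both addends are non-negative but the stored result is negative: signed overflow. The true value 28205 + 12903 = 41108 lies outside [-32768, 32767].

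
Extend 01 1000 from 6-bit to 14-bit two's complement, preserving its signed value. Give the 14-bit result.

00000000011000

MSB of 011000 is 0; replicate it into the new high bits.
00000000|011000 → 00000000011000 (still 24).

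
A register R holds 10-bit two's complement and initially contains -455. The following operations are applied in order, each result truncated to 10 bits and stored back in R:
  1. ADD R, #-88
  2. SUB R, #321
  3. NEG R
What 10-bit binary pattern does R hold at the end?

1101100000

Start: R = -455 = 1000111001.
R = -455 + (-88) = -543; wraps to 481 = 0111100001
R = 481 − 321 = 160 = 0010100000
R = −(160) = -160 = 1101100000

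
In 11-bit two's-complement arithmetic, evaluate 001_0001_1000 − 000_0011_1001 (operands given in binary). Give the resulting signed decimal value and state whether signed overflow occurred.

223; no overflow

001_0001_1000 → 00100011000 = 280 (signed)
000_0011_1001 → 00000111001 = 57 (signed)
Subtract via negate-and-add: invert 00000111001 + 1 = 11111000111 (i.e. -57).
  00100011000
+ 11111000111
= 00011011111  (discard carry-out 1)
Result 00011011111: MSB = 0 → value 223.
Addends (after negating the subtrahend) have opposite signs, so signed overflow cannot occur.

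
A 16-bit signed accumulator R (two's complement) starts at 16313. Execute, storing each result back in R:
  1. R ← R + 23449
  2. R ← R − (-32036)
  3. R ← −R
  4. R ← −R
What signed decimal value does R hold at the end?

Start: R = 16313 = 0011111110111001.
R = 16313 + 23449 = 39762; wraps to -25774 = 1001101101010010
R = -25774 − (-32036) = 6262 = 0001100001110110
R = −(6262) = -6262 = 1110011110001010
R = −(-6262) = 6262 = 0001100001110110

6262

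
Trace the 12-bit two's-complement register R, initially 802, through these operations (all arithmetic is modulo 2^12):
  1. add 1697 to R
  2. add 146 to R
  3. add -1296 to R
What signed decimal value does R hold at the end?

Start: R = 802 = 001100100010.
R = 802 + 1697 = 2499; wraps to -1597 = 100111000011
R = -1597 + 146 = -1451 = 101001010101
R = -1451 + (-1296) = -2747; wraps to 1349 = 010101000101

1349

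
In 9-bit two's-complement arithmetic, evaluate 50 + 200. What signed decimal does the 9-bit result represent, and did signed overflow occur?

50 → 000110010
200 → 011001000
  000110010
+ 011001000
= 011111010
Result 011111010: MSB = 0 → value 250.
Both addends are non-negative and so is the stored result: no signed overflow.

250; no overflow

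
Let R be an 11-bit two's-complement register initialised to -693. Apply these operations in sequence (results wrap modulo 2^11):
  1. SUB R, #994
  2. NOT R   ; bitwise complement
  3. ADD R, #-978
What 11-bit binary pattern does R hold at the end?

Start: R = -693 = 10101001011.
R = -693 − 994 = -1687; wraps to 361 = 00101101001
R = NOT 00101101001 = 11010010110 = -362
R = -362 + (-978) = -1340; wraps to 708 = 01011000100

01011000100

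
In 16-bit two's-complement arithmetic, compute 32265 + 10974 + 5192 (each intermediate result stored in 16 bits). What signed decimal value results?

-17105

32265 + 10974 = 43239 → wraps to -22297 (1010100011100111)
-22297 + 5192 = -17105 (1011110100101111)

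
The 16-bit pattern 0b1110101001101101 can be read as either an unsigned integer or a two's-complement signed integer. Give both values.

unsigned = 60013, signed = -5523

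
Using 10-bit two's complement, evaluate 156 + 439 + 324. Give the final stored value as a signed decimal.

-105

156 + 439 = 595 → wraps to -429 (1001010011)
-429 + 324 = -105 (1110010111)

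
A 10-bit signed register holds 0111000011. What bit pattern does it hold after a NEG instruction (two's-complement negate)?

Invert: 1000111100. Add 1: 1000111101.
Check: 0111000011 = 451, 1000111101 = -451.

1000111101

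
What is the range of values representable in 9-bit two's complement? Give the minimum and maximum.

min = -256, max = 255

Minimum: −2^8 = -256.
Maximum: 2^8 − 1 = 255.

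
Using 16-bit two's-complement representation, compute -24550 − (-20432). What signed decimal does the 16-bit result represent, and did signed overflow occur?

-4118; no overflow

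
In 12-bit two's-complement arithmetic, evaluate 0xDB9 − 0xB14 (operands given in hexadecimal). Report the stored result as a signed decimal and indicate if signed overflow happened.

0xDB9 = 110110111001 = -583 (signed)
0xB14 = 101100010100 = -1260 (signed)
Subtract via negate-and-add: invert 101100010100 + 1 = 010011101100 (i.e. 1260).
  110110111001
+ 010011101100
= 001010100101  (discard carry-out 1)
Result 001010100101: MSB = 0 → value 677.
Addends (after negating the subtrahend) have opposite signs, so signed overflow cannot occur.

677; no overflow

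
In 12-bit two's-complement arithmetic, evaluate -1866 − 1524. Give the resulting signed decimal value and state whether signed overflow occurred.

706; overflow

-1866 → 100010110110
1524 → 010111110100
Subtract via negate-and-add: invert 010111110100 + 1 = 101000001100 (i.e. -1524).
  100010110110
+ 101000001100
= 001011000010  (discard carry-out 1)
Result 001011000010: MSB = 0 → value 706.
Both addends (after negating the subtrahend) are negative but the stored result is non-negative: signed overflow. The true value -1866 − 1524 = -3390 lies outside [-2048, 2047].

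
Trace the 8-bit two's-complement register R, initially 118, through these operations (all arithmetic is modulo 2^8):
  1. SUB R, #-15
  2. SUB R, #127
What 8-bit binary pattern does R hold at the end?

00000110

Start: R = 118 = 01110110.
R = 118 − (-15) = 133; wraps to -123 = 10000101
R = -123 − 127 = -250; wraps to 6 = 00000110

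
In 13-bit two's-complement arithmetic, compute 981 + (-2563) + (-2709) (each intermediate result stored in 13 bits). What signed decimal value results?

981 + (-2563) = -1582 (1100111010010)
-1582 + (-2709) = -4291 → wraps to 3901 (0111100111101)

3901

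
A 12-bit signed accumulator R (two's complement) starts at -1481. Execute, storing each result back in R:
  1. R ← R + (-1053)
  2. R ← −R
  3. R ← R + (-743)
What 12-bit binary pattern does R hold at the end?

011011111111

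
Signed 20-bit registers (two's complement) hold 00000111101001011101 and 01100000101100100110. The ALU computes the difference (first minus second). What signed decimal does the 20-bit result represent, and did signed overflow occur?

-364745; no overflow

00000111101001011101 = 31325 (signed)
01100000101100100110 = 396070 (signed)
Subtract via negate-and-add: invert 01100000101100100110 + 1 = 10011111010011011010 (i.e. -396070).
  00000111101001011101
+ 10011111010011011010
= 10100110111100110111
Result 10100110111100110111: MSB = 1 → 683831 − 1048576 = -364745.
Addends (after negating the subtrahend) have opposite signs, so signed overflow cannot occur.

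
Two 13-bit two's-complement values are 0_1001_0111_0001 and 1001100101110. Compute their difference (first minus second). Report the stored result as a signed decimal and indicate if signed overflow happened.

-2493; overflow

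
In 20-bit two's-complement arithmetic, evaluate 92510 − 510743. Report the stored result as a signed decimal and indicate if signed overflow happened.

92510 → 00010110100101011110
510743 → 01111100101100010111
Subtract via negate-and-add: invert 01111100101100010111 + 1 = 10000011010011101001 (i.e. -510743).
  00010110100101011110
+ 10000011010011101001
= 10011001111001000111
Result 10011001111001000111: MSB = 1 → 630343 − 1048576 = -418233.
Addends (after negating the subtrahend) have opposite signs, so signed overflow cannot occur.

-418233; no overflow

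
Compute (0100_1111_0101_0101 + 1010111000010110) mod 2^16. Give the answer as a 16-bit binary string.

1111110101101011

  0100111101010101
+ 1010111000010110
= 1111110101101011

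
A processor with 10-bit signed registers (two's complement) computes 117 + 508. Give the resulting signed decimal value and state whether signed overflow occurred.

-399; overflow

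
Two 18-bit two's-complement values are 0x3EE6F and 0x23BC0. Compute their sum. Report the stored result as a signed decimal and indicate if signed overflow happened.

-120273; no overflow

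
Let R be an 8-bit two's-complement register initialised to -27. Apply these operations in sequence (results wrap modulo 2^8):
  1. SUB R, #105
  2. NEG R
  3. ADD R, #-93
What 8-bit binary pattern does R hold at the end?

00100111

Start: R = -27 = 11100101.
R = -27 − 105 = -132; wraps to 124 = 01111100
R = −(124) = -124 = 10000100
R = -124 + (-93) = -217; wraps to 39 = 00100111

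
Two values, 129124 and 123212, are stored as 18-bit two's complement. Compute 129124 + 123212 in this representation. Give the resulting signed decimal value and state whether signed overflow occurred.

129124 → 011111100001100100
123212 → 011110000101001100
  011111100001100100
+ 011110000101001100
= 111101100110110000
Result 111101100110110000: MSB = 1 → 252336 − 262144 = -9808.
Both addends are non-negative but the stored result is negative: signed overflow. The true value 129124 + 123212 = 252336 lies outside [-131072, 131071].

-9808; overflow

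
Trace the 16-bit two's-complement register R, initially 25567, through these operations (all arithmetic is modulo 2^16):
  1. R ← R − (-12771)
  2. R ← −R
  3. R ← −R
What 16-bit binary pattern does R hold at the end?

Start: R = 25567 = 0110001111011111.
R = 25567 − (-12771) = 38338; wraps to -27198 = 1001010111000010
R = −(-27198) = 27198 = 0110101000111110
R = −(27198) = -27198 = 1001010111000010

1001010111000010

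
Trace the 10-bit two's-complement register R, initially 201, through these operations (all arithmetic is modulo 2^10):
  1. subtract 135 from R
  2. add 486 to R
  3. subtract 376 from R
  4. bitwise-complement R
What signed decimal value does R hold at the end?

-177

Start: R = 201 = 0011001001.
R = 201 − 135 = 66 = 0001000010
R = 66 + 486 = 552; wraps to -472 = 1000101000
R = -472 − 376 = -848; wraps to 176 = 0010110000
R = NOT 0010110000 = 1101001111 = -177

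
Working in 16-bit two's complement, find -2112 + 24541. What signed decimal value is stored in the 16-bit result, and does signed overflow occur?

22429; no overflow

-2112 → 1111011111000000
24541 → 0101111111011101
  1111011111000000
+ 0101111111011101
= 0101011110011101  (discard carry-out 1)
Result 0101011110011101: MSB = 0 → value 22429.
Addends have opposite signs, so signed overflow cannot occur.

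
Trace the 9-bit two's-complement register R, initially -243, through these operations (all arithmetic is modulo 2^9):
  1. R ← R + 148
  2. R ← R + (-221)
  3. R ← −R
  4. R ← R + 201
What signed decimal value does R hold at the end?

Start: R = -243 = 100001101.
R = -243 + 148 = -95 = 110100001
R = -95 + (-221) = -316; wraps to 196 = 011000100
R = −(196) = -196 = 100111100
R = -196 + 201 = 5 = 000000101

5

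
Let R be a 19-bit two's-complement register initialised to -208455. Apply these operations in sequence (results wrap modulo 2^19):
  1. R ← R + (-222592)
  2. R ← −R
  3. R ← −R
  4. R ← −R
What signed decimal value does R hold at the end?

-93241

Start: R = -208455 = 1001101000110111001.
R = -208455 + (-222592) = -431047; wraps to 93241 = 0010110110000111001
R = −(93241) = -93241 = 1101001001111000111
R = −(-93241) = 93241 = 0010110110000111001
R = −(93241) = -93241 = 1101001001111000111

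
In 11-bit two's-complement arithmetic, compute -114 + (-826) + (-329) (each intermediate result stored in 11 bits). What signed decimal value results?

-114 + (-826) = -940 (10001010100)
-940 + (-329) = -1269 → wraps to 779 (01100001011)

779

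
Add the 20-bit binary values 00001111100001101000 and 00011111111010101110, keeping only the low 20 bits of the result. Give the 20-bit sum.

  00001111100001101000
+ 00011111111010101110
= 00101111011100010110

00101111011100010110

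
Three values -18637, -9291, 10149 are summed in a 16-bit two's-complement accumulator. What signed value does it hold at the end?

-17779

-18637 + (-9291) = -27928 (1001001011101000)
-27928 + 10149 = -17779 (1011101010001101)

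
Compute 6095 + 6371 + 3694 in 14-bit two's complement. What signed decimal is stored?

-224

6095 + 6371 = 12466 → wraps to -3918 (11000010110010)
-3918 + 3694 = -224 (11111100100000)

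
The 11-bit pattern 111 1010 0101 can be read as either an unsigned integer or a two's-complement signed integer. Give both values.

Unsigned: 11110100101 = 1957.
Signed: MSB=1 → 1957 − 2048 = -91.

unsigned = 1957, signed = -91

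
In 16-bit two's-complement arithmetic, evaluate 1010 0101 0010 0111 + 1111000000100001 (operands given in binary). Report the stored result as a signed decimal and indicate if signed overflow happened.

-27320; no overflow

1010 0101 0010 0111 → 1010010100100111 = -23257 (signed)
1111000000100001 = -4063 (signed)
  1010010100100111
+ 1111000000100001
= 1001010101001000  (discard carry-out 1)
Result 1001010101001000: MSB = 1 → 38216 − 65536 = -27320.
Both addends are negative and so is the stored result: no signed overflow.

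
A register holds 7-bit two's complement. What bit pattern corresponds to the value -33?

1011111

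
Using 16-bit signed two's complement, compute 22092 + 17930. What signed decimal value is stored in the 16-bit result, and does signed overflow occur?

22092 → 0101011001001100
17930 → 0100011000001010
  0101011001001100
+ 0100011000001010
= 1001110001010110
Result 1001110001010110: MSB = 1 → 40022 − 65536 = -25514.
Both addends are non-negative but the stored result is negative: signed overflow. The true value 22092 + 17930 = 40022 lies outside [-32768, 32767].

-25514; overflow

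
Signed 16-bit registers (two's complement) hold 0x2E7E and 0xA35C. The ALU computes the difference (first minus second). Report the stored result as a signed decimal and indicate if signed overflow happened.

-29918; overflow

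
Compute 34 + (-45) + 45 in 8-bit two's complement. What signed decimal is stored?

34

34 + (-45) = -11 (11110101)
-11 + 45 = 34 (00100010)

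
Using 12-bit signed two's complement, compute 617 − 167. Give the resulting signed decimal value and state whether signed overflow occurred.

450; no overflow

617 → 001001101001
167 → 000010100111
Subtract via negate-and-add: invert 000010100111 + 1 = 111101011001 (i.e. -167).
  001001101001
+ 111101011001
= 000111000010  (discard carry-out 1)
Result 000111000010: MSB = 0 → value 450.
Addends (after negating the subtrahend) have opposite signs, so signed overflow cannot occur.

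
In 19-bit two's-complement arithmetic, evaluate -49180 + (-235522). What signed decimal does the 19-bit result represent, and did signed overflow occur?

-49180 → 1110011111111100100
-235522 → 1000110011111111110
  1110011111111100100
+ 1000110011111111110
= 0111010011111100010  (discard carry-out 1)
Result 0111010011111100010: MSB = 0 → value 239586.
Both addends are negative but the stored result is non-negative: signed overflow. The true value -49180 + (-235522) = -284702 lies outside [-262144, 262143].

239586; overflow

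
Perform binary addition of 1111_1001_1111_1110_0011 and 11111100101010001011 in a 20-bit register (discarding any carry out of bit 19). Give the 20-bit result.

  11111001111111100011
+ 11111100101010001011
= 11110110101001101110  (discard carry-out 1)

11110110101001101110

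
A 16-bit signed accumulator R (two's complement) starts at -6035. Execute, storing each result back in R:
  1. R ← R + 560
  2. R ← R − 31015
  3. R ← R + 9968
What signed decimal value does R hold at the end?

Start: R = -6035 = 1110100001101101.
R = -6035 + 560 = -5475 = 1110101010011101
R = -5475 − 31015 = -36490; wraps to 29046 = 0111000101110110
R = 29046 + 9968 = 39014; wraps to -26522 = 1001100001100110

-26522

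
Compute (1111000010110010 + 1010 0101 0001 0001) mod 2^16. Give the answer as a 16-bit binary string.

1001010111000011

  1111000010110010
+ 1010010100010001
= 1001010111000011  (discard carry-out 1)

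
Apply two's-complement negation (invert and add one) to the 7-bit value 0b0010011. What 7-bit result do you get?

Invert: 1101100. Add 1: 1101101.

1101101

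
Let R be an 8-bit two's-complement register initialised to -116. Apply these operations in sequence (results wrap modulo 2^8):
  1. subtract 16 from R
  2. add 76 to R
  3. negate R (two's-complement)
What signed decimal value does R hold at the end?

56

Start: R = -116 = 10001100.
R = -116 − 16 = -132; wraps to 124 = 01111100
R = 124 + 76 = 200; wraps to -56 = 11001000
R = −(-56) = 56 = 00111000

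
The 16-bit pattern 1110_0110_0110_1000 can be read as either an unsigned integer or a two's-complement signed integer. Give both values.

unsigned = 58984, signed = -6552

Unsigned: 1110011001101000 = 58984.
Signed: MSB=1 → 58984 − 65536 = -6552.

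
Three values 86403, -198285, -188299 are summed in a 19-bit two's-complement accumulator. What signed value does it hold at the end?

86403 + (-198285) = -111882 (1100100101011110110)
-111882 + (-188299) = -300181 → wraps to 224107 (0110110101101101011)

224107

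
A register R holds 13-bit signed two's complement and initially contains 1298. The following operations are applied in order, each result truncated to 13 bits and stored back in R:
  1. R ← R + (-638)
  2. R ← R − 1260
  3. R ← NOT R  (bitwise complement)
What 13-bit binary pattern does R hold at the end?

Start: R = 1298 = 0010100010010.
R = 1298 + (-638) = 660 = 0001010010100
R = 660 − 1260 = -600 = 1110110101000
R = NOT 1110110101000 = 0001001010111 = 599

0001001010111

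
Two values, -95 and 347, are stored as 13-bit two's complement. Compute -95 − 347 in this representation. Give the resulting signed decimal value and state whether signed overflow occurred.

-95 → 1111110100001
347 → 0000101011011
Subtract via negate-and-add: invert 0000101011011 + 1 = 1111010100101 (i.e. -347).
  1111110100001
+ 1111010100101
= 1111001000110  (discard carry-out 1)
Result 1111001000110: MSB = 1 → 7750 − 8192 = -442.
Both addends (after negating the subtrahend) are negative and so is the stored result: no signed overflow.

-442; no overflow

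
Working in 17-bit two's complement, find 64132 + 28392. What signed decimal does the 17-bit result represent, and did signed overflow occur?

64132 → 01111101010000100
28392 → 00110111011101000
  01111101010000100
+ 00110111011101000
= 10110100101101100
Result 10110100101101100: MSB = 1 → 92524 − 131072 = -38548.
Both addends are non-negative but the stored result is negative: signed overflow. The true value 64132 + 28392 = 92524 lies outside [-65536, 65535].

-38548; overflow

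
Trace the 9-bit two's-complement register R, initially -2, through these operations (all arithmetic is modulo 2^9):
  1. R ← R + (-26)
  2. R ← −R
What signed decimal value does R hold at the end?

Start: R = -2 = 111111110.
R = -2 + (-26) = -28 = 111100100
R = −(-28) = 28 = 000011100

28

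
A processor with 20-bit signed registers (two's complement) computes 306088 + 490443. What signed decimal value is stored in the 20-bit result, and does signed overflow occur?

-252045; overflow

306088 → 01001010101110101000
490443 → 01110111101111001011
  01001010101110101000
+ 01110111101111001011
= 11000010011101110011
Result 11000010011101110011: MSB = 1 → 796531 − 1048576 = -252045.
Both addends are non-negative but the stored result is negative: signed overflow. The true value 306088 + 490443 = 796531 lies outside [-524288, 524287].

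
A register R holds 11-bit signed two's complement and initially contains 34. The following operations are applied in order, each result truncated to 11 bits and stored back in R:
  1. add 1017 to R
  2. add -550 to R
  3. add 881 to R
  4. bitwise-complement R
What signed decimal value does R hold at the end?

Start: R = 34 = 00000100010.
R = 34 + 1017 = 1051; wraps to -997 = 10000011011
R = -997 + (-550) = -1547; wraps to 501 = 00111110101
R = 501 + 881 = 1382; wraps to -666 = 10101100110
R = NOT 10101100110 = 01010011001 = 665

665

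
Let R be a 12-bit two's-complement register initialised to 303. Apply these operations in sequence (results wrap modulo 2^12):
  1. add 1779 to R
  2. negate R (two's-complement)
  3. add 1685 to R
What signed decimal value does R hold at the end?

Start: R = 303 = 000100101111.
R = 303 + 1779 = 2082; wraps to -2014 = 100000100010
R = −(-2014) = 2014 = 011111011110
R = 2014 + 1685 = 3699; wraps to -397 = 111001110011

-397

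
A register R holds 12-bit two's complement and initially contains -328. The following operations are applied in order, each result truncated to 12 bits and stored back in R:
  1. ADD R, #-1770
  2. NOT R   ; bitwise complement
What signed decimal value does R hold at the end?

-1999

Start: R = -328 = 111010111000.
R = -328 + (-1770) = -2098; wraps to 1998 = 011111001110
R = NOT 011111001110 = 100000110001 = -1999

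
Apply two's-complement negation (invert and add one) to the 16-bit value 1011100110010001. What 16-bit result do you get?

0100011001101111

Invert: 0100011001101110. Add 1: 0100011001101111.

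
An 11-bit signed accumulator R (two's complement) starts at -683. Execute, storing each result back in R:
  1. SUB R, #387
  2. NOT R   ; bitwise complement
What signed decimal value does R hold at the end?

Start: R = -683 = 10101010101.
R = -683 − 387 = -1070; wraps to 978 = 01111010010
R = NOT 01111010010 = 10000101101 = -979

-979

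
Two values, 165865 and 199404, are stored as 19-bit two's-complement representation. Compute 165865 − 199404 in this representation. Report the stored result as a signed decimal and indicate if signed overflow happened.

-33539; no overflow

165865 → 0101000011111101001
199404 → 0110000101011101100
Subtract via negate-and-add: invert 0110000101011101100 + 1 = 1001111010100010100 (i.e. -199404).
  0101000011111101001
+ 1001111010100010100
= 1110111110011111101
Result 1110111110011111101: MSB = 1 → 490749 − 524288 = -33539.
Addends (after negating the subtrahend) have opposite signs, so signed overflow cannot occur.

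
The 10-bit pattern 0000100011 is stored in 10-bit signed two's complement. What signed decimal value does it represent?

35

MSB is 0, so the value is non-negative: 0000100011 = 35.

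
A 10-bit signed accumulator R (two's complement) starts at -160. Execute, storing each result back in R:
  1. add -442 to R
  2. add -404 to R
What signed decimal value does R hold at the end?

Start: R = -160 = 1101100000.
R = -160 + (-442) = -602; wraps to 422 = 0110100110
R = 422 + (-404) = 18 = 0000010010

18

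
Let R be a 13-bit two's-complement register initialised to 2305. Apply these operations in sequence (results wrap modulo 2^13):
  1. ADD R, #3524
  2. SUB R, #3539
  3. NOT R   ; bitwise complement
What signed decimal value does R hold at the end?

-2291

Start: R = 2305 = 0100100000001.
R = 2305 + 3524 = 5829; wraps to -2363 = 1011011000101
R = -2363 − 3539 = -5902; wraps to 2290 = 0100011110010
R = NOT 0100011110010 = 1011100001101 = -2291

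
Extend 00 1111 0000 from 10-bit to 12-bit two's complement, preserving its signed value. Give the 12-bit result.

000011110000

MSB of 0011110000 is 0; replicate it into the new high bits.
00|0011110000 → 000011110000 (still 240).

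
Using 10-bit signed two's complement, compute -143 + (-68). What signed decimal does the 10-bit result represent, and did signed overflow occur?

-143 → 1101110001
-68 → 1110111100
  1101110001
+ 1110111100
= 1100101101  (discard carry-out 1)
Result 1100101101: MSB = 1 → 813 − 1024 = -211.
Both addends are negative and so is the stored result: no signed overflow.

-211; no overflow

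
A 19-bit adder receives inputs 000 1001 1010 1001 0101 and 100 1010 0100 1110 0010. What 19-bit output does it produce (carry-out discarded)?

  0001001101010010101
+ 1001010010011100010
= 1010011111101110111

1010011111101110111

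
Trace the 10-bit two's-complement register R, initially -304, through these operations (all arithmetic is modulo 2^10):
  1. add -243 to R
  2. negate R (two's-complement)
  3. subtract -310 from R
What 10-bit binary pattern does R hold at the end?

Start: R = -304 = 1011010000.
R = -304 + (-243) = -547; wraps to 477 = 0111011101
R = −(477) = -477 = 1000100011
R = -477 − (-310) = -167 = 1101011001

1101011001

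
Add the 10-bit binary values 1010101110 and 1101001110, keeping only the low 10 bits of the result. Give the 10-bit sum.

0111111100

  1010101110
+ 1101001110
= 0111111100  (discard carry-out 1)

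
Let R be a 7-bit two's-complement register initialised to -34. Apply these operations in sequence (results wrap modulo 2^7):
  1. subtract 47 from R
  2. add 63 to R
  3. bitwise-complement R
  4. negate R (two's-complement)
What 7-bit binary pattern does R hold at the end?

1101111

Start: R = -34 = 1011110.
R = -34 − 47 = -81; wraps to 47 = 0101111
R = 47 + 63 = 110; wraps to -18 = 1101110
R = NOT 1101110 = 0010001 = 17
R = −(17) = -17 = 1101111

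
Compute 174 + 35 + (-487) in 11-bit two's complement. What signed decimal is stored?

-278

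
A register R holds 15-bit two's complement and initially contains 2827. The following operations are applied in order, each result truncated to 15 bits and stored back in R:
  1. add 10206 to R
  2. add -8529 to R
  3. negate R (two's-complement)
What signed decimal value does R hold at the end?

-4504

Start: R = 2827 = 000101100001011.
R = 2827 + 10206 = 13033 = 011001011101001
R = 13033 + (-8529) = 4504 = 001000110011000
R = −(4504) = -4504 = 110111001101000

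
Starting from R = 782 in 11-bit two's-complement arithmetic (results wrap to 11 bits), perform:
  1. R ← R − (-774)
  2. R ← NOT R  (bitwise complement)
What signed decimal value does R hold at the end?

491

Start: R = 782 = 01100001110.
R = 782 − (-774) = 1556; wraps to -492 = 11000010100
R = NOT 11000010100 = 00111101011 = 491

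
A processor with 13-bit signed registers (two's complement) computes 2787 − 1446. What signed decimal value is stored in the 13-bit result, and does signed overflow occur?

1341; no overflow

2787 → 0101011100011
1446 → 0010110100110
Subtract via negate-and-add: invert 0010110100110 + 1 = 1101001011010 (i.e. -1446).
  0101011100011
+ 1101001011010
= 0010100111101  (discard carry-out 1)
Result 0010100111101: MSB = 0 → value 1341.
Addends (after negating the subtrahend) have opposite signs, so signed overflow cannot occur.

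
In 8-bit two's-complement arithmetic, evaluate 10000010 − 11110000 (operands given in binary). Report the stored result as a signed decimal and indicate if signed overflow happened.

10000010 = -126 (signed)
11110000 = -16 (signed)
Subtract via negate-and-add: invert 11110000 + 1 = 00010000 (i.e. 16).
  10000010
+ 00010000
= 10010010
Result 10010010: MSB = 1 → 146 − 256 = -110.
Addends (after negating the subtrahend) have opposite signs, so signed overflow cannot occur.

-110; no overflow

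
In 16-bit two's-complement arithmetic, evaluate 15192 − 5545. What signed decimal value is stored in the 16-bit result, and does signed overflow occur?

9647; no overflow

15192 → 0011101101011000
5545 → 0001010110101001
Subtract via negate-and-add: invert 0001010110101001 + 1 = 1110101001010111 (i.e. -5545).
  0011101101011000
+ 1110101001010111
= 0010010110101111  (discard carry-out 1)
Result 0010010110101111: MSB = 0 → value 9647.
Addends (after negating the subtrahend) have opposite signs, so signed overflow cannot occur.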